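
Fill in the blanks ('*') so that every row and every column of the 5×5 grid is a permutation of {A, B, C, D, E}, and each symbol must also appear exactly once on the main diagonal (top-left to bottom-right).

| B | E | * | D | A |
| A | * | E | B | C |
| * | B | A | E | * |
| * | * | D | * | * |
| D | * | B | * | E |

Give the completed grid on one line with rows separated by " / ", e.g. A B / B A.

B E C D A / A D E B C / C B A E D / E A D C B / D C B A E

row 1 has {A,B,D,E}; column 3 has {A,B,D,E} — only C is left for (r1,c3).
row 2 has {A,B,C,E}; column 2 has {B,E}; the diagonal has {A,B,E} — only D is left for (r2,c2).
row 3 has {A,B,E}; column 1 has {A,B,D} — only C is left for (r3,c1).
row 3 has {A,B,C,E}; column 5 has {A,C,E} — only D is left for (r3,c5).
row 4 has {D}; column 1 has {A,B,C,D} — only E is left for (r4,c1).
row 4 has {D,E}; column 4 has {B,D,E}; the diagonal has {A,B,D,E} — only C is left for (r4,c4).
row 4 has {C,D,E}; column 5 has {A,C,D,E} — only B is left for (r4,c5).
row 5 has {B,D,E}; column 4 has {B,C,D,E} — only A is left for (r5,c4).
row 4 has {B,C,D,E}; column 2 has {B,D,E} — only A is left for (r4,c2).
row 5 has {A,B,D,E}; column 2 has {A,B,D,E} — only C is left for (r5,c2).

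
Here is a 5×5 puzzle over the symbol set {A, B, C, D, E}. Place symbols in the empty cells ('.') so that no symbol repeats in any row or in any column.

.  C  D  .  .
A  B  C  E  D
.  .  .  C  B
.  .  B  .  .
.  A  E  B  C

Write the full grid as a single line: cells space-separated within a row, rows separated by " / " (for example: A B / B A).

B C D A E / A B C E D / E D A C B / C E B D A / D A E B C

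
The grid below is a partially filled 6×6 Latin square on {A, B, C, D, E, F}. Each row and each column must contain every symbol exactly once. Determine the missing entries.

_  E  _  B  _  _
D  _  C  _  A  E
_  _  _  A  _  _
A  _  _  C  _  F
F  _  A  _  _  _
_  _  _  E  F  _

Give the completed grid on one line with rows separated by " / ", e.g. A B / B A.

C E F B D A / D B C F A E / E F B A C D / A D E C B F / F C A D E B / B A D E F C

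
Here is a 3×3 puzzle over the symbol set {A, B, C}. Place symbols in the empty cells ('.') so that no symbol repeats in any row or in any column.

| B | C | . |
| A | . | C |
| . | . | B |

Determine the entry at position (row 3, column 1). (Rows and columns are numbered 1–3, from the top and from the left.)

C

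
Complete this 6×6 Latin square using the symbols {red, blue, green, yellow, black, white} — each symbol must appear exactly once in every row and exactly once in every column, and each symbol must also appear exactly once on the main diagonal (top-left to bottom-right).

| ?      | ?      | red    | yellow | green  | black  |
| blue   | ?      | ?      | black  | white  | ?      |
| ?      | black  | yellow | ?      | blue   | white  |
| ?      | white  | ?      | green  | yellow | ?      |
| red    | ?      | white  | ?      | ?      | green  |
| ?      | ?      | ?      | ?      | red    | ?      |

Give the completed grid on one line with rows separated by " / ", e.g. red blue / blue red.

white blue red yellow green black / blue red green black white yellow / green black yellow red blue white / black white blue green yellow red / red yellow white blue black green / yellow green black white red blue

Cell (r1,c1): row 1 has {red,green,yellow,black}; column 1 has {red,blue}; the diagonal has {green,yellow} → white.
Cell (r1,c2): row 1 has {red,green,yellow,black,white}; column 2 has {black,white} → blue.
Cell (r2,c2): row 2 has {blue,black,white}; column 2 has {blue,black,white}; the diagonal has {green,yellow,white} → red.
Cell (r2,c3): row 2 has {red,blue,black,white}; column 3 has {red,yellow,white} → green.
Cell (r2,c6): row 2 has {red,blue,green,black,white}; column 6 has {green,black,white} → yellow.
Cell (r3,c1): row 3 has {blue,yellow,black,white}; column 1 has {red,blue,white} → green.
Cell (r3,c4): row 3 has {blue,green,yellow,black,white}; column 4 has {green,yellow,black} → red.
Cell (r4,c1): row 4 has {green,yellow,white}; column 1 has {red,blue,green,white} → black.
Cell (r4,c3): row 4 has {green,yellow,black,white}; column 3 has {red,green,yellow,white} → blue.
Cell (r4,c6): row 4 has {blue,green,yellow,black,white}; column 6 has {green,yellow,black,white} → red.
Cell (r5,c2): row 5 has {red,green,white}; column 2 has {red,blue,black,white} → yellow.
Cell (r5,c4): row 5 has {red,green,yellow,white}; column 4 has {red,green,yellow,black} → blue.
Cell (r5,c5): row 5 has {red,blue,green,yellow,white}; column 5 has {red,blue,green,yellow,white}; the diagonal has {red,green,yellow,white} → black.
Cell (r6,c1): row 6 has {red}; column 1 has {red,blue,green,black,white} → yellow.
Cell (r6,c2): row 6 has {red,yellow}; column 2 has {red,blue,yellow,black,white} → green.
Cell (r6,c3): row 6 has {red,green,yellow}; column 3 has {red,blue,green,yellow,white} → black.
Cell (r6,c4): row 6 has {red,green,yellow,black}; column 4 has {red,blue,green,yellow,black} → white.
Cell (r6,c6): row 6 has {red,green,yellow,black,white}; column 6 has {red,green,yellow,black,white}; the diagonal has {red,green,yellow,black,white} → blue.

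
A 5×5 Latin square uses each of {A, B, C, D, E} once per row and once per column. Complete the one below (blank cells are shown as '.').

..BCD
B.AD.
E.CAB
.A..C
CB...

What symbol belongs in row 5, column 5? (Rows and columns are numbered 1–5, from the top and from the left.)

A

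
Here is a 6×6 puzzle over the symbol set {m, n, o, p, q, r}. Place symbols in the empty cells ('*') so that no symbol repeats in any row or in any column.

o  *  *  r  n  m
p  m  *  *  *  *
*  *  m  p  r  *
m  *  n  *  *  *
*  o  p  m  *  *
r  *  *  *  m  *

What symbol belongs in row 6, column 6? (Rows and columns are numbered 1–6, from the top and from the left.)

row 1 has {m,n,o,r}; column 3 has {m,n,p} — only q is left for (r1,c3).
row 5 has {m,o,p}; column 5 has {m,n,r} — only q is left for (r5,c5).
row 6 has {m,r}; column 3 has {m,n,p,q} — only o is left for (r6,c3).
row 1 has {m,n,o,q,r}; column 2 has {m,o} — only p is left for (r1,c2).
row 2 has {m,p}; column 3 has {m,n,o,p,q} — only r is left for (r2,c3).
row 2 has {m,p,r}; column 5 has {m,n,q,r} — only o is left for (r2,c5).
row 4 has {m,n}; column 5 has {m,n,o,q,r} — only p is left for (r4,c5).
row 5 has {m,o,p,q}; column 1 has {m,o,p,r} — only n is left for (r5,c1).
row 5 has {m,n,o,p,q}; column 6 has {m} — only r is left for (r5,c6).
row 3 has {m,p,r}; column 1 has {m,n,o,p,r} — only q is left for (r3,c1).
row 3 has {m,p,q,r}; column 2 has {m,o,p} — only n is left for (r3,c2).
row 3 has {m,n,p,q,r}; column 6 has {m,r} — only o is left for (r3,c6).
row 4 has {m,n,p}; column 6 has {m,o,r} — only q is left for (r4,c6).
row 6 has {m,o,r}; column 2 has {m,n,o,p} — only q is left for (r6,c2).
row 6 has {m,o,q,r}; column 4 has {m,p,r} — only n is left for (r6,c4).
row 6 has {m,n,o,q,r}; column 6 has {m,o,q,r} — only p is left for (r6,c6).

p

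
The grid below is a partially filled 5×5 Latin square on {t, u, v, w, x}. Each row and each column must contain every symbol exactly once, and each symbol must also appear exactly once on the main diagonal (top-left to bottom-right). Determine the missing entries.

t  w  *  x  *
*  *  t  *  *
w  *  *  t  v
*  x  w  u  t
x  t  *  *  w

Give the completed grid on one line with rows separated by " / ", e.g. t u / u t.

t w v x u / u v t w x / w u x t v / v x w u t / x t u v w

(r1,c5) = u
(r2,c2) = v
(r2,c4) = w
(r2,c5) = x
(r3,c2) = u
(r3,c3) = x
(r4,c1) = v
(r5,c4) = v
(r1,c3) = v
(r2,c1) = u
(r5,c3) = u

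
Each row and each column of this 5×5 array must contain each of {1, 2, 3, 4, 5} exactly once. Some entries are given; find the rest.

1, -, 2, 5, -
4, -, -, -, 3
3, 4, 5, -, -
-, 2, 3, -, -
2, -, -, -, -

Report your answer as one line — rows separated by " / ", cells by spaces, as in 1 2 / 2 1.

row 1 has {1,2,5}; column 2 has {2,4} — only 3 is left for (r1,c2).
row 1 has {1,2,3,5}; column 5 has {3} — only 4 is left for (r1,c5).
row 2 has {3,4}; column 3 has {2,3,5} — only 1 is left for (r2,c3).
row 2 has {1,3,4}; column 4 has {5} — only 2 is left for (r2,c4).
row 3 has {3,4,5}; column 4 has {2,5} — only 1 is left for (r3,c4).
row 3 has {1,3,4,5}; column 5 has {3,4} — only 2 is left for (r3,c5).
row 4 has {2,3}; column 1 has {1,2,3,4} — only 5 is left for (r4,c1).
row 4 has {2,3,5}; column 4 has {1,2,5} — only 4 is left for (r4,c4).
row 4 has {2,3,4,5}; column 5 has {2,3,4} — only 1 is left for (r4,c5).
row 5 has {2}; column 3 has {1,2,3,5} — only 4 is left for (r5,c3).
row 5 has {2,4}; column 4 has {1,2,4,5} — only 3 is left for (r5,c4).
row 5 has {2,3,4}; column 5 has {1,2,3,4} — only 5 is left for (r5,c5).
row 2 has {1,2,3,4}; column 2 has {2,3,4} — only 5 is left for (r2,c2).
row 5 has {2,3,4,5}; column 2 has {2,3,4,5} — only 1 is left for (r5,c2).

1 3 2 5 4 / 4 5 1 2 3 / 3 4 5 1 2 / 5 2 3 4 1 / 2 1 4 3 5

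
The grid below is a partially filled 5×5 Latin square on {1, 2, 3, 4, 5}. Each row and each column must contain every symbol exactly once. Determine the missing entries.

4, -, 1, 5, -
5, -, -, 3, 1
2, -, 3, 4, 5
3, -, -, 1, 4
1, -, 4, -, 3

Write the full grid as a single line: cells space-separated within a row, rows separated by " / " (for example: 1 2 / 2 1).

4 3 1 5 2 / 5 4 2 3 1 / 2 1 3 4 5 / 3 2 5 1 4 / 1 5 4 2 3

Cell (r1,c5): row 1 has {1,4,5}; column 5 has {1,3,4,5} → 2.
Cell (r2,c3): row 2 has {1,3,5}; column 3 has {1,3,4} → 2.
Cell (r3,c2): row 3 has {2,3,4,5}; column 2 is empty so far → 1.
Cell (r4,c3): row 4 has {1,3,4}; column 3 has {1,2,3,4} → 5.
Cell (r5,c4): row 5 has {1,3,4}; column 4 has {1,3,4,5} → 2.
Cell (r1,c2): row 1 has {1,2,4,5}; column 2 has {1} → 3.
Cell (r2,c2): row 2 has {1,2,3,5}; column 2 has {1,3} → 4.
Cell (r4,c2): row 4 has {1,3,4,5}; column 2 has {1,3,4} → 2.
Cell (r5,c2): row 5 has {1,2,3,4}; column 2 has {1,2,3,4} → 5.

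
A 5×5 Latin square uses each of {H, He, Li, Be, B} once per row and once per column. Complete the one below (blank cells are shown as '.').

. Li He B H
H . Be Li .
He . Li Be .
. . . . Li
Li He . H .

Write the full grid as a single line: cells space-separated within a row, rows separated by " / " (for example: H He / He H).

Be Li He B H / H B Be Li He / He H Li Be B / B Be H He Li / Li He B H Be

(r1,c1) = Be
(r2,c2) = B
(r2,c5) = He
(r3,c2) = H
(r3,c5) = B
(r4,c1) = B
(r4,c2) = Be
(r4,c3) = H
(r4,c4) = He
(r5,c3) = B
(r5,c5) = Be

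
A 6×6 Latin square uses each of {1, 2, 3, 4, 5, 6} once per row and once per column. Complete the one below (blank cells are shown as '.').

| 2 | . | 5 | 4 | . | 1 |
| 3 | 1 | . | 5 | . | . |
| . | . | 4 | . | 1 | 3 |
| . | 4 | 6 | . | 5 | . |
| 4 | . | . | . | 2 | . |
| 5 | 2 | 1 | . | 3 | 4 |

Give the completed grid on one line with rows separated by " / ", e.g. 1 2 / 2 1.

2 3 5 4 6 1 / 3 1 2 5 4 6 / 6 5 4 2 1 3 / 1 4 6 3 5 2 / 4 6 3 1 2 5 / 5 2 1 6 3 4

(r1,c5) = 6
(r2,c3) = 2
(r2,c5) = 4
(r2,c6) = 6
(r3,c1) = 6
(r3,c2) = 5
(r3,c4) = 2
(r4,c1) = 1
(r4,c4) = 3
(r4,c6) = 2
(r5,c3) = 3
(r5,c6) = 5
(r6,c4) = 6
(r1,c2) = 3
(r5,c2) = 6
(r5,c4) = 1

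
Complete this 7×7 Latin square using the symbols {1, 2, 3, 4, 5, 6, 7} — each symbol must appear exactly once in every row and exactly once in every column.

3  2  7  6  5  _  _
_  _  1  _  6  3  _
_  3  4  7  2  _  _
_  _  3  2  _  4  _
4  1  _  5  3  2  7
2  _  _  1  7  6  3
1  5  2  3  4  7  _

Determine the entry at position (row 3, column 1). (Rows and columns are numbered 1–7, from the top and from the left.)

6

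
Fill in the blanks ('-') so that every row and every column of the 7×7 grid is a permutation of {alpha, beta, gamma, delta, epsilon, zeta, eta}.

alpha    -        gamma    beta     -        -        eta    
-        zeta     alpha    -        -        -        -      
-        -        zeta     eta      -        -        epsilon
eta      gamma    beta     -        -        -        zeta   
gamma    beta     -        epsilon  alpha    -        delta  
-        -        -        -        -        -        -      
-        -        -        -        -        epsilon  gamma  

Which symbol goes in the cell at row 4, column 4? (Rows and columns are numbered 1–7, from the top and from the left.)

delta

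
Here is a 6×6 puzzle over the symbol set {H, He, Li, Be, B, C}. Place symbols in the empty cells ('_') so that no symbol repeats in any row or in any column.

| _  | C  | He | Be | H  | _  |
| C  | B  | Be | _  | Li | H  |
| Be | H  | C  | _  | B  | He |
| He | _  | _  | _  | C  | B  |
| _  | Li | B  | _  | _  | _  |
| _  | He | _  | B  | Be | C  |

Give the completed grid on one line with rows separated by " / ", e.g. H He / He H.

B C He Be H Li / C B Be He Li H / Be H C Li B He / He Be Li H C B / H Li B C He Be / Li He H B Be C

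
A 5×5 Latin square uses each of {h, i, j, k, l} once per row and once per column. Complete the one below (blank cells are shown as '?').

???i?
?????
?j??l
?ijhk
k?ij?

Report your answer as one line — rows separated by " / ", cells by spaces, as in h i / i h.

h k l i j / j h k l i / i j h k l / l i j h k / k l i j h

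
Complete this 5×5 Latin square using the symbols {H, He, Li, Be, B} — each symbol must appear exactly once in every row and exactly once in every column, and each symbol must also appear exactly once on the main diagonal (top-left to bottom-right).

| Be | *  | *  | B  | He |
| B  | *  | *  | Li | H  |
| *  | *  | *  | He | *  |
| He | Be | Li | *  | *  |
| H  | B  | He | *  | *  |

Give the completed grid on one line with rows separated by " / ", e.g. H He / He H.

Be Li H B He / B He Be Li H / Li H B He Be / He Be Li H B / H B He Be Li

(r1,c3): row 1 has {He,Be,B}; column 3 has {He,Li}, so it must be H.
(r2,c2): row 2 has {H,Li,B}; column 2 has {Be,B}; the diagonal has {Be}, so it must be He.
(r2,c3): row 2 has {H,He,Li,B}; column 3 has {H,He,Li}, so it must be Be.
(r3,c1): row 3 has {He}; column 1 has {H,He,Be,B}, so it must be Li.
(r3,c2): row 3 has {He,Li}; column 2 has {He,Be,B}, so it must be H.
(r3,c3): row 3 has {H,He,Li}; column 3 has {H,He,Li,Be}; the diagonal has {He,Be}, so it must be B.
(r3,c5): row 3 has {H,He,Li,B}; column 5 has {H,He}, so it must be Be.
(r4,c4): row 4 has {He,Li,Be}; column 4 has {He,Li,B}; the diagonal has {He,Be,B}, so it must be H.
(r4,c5): row 4 has {H,He,Li,Be}; column 5 has {H,He,Be}, so it must be B.
(r5,c4): row 5 has {H,He,B}; column 4 has {H,He,Li,B}, so it must be Be.
(r5,c5): row 5 has {H,He,Be,B}; column 5 has {H,He,Be,B}; the diagonal has {H,He,Be,B}, so it must be Li.
(r1,c2): row 1 has {H,He,Be,B}; column 2 has {H,He,Be,B}, so it must be Li.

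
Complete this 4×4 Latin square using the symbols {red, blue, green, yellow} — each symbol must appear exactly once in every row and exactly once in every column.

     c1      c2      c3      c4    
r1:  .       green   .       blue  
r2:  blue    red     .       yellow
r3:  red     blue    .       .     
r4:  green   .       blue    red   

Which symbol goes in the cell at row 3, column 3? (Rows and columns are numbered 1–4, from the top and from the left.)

yellow

row 1 has {blue,green}; column 1 has {red,blue,green} — only yellow is left for (r1,c1).
row 1 has {blue,green,yellow}; column 3 has {blue} — only red is left for (r1,c3).
row 2 has {red,blue,yellow}; column 3 has {red,blue} — only green is left for (r2,c3).
row 3 has {red,blue}; column 3 has {red,blue,green} — only yellow is left for (r3,c3).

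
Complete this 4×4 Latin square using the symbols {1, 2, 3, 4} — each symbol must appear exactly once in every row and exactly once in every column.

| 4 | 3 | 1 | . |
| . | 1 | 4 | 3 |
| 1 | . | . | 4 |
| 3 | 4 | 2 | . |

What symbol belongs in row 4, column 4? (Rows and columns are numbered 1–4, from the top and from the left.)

1

row 1 has {1,3,4}; column 4 has {3,4} — only 2 is left for (r1,c4).
row 2 has {1,3,4}; column 1 has {1,3,4} — only 2 is left for (r2,c1).
row 3 has {1,4}; column 2 has {1,3,4} — only 2 is left for (r3,c2).
row 3 has {1,2,4}; column 3 has {1,2,4} — only 3 is left for (r3,c3).
row 4 has {2,3,4}; column 4 has {2,3,4} — only 1 is left for (r4,c4).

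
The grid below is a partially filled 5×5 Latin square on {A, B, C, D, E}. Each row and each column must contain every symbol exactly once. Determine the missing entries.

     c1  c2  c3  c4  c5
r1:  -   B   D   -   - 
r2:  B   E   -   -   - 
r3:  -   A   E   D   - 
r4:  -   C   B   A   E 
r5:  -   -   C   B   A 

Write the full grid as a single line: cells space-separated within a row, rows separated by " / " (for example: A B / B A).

A B D E C / B E A C D / C A E D B / D C B A E / E D C B A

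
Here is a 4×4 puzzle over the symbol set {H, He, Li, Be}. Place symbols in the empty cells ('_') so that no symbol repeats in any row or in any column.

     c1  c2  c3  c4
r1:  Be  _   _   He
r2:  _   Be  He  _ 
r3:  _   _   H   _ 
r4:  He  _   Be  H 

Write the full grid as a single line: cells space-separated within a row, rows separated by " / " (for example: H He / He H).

(r1,c3): row 1 has {He,Be}; column 3 has {H,He,Be}, so it must be Li.
(r2,c4): row 2 has {He,Be}; column 4 has {H,He}, so it must be Li.
(r3,c1): row 3 has {H}; column 1 has {He,Be}, so it must be Li.
(r3,c2): row 3 has {H,Li}; column 2 has {Be}, so it must be He.
(r3,c4): row 3 has {H,He,Li}; column 4 has {H,He,Li}, so it must be Be.
(r4,c2): row 4 has {H,He,Be}; column 2 has {He,Be}, so it must be Li.
(r1,c2): row 1 has {He,Li,Be}; column 2 has {He,Li,Be}, so it must be H.
(r2,c1): row 2 has {He,Li,Be}; column 1 has {He,Li,Be}, so it must be H.

Be H Li He / H Be He Li / Li He H Be / He Li Be H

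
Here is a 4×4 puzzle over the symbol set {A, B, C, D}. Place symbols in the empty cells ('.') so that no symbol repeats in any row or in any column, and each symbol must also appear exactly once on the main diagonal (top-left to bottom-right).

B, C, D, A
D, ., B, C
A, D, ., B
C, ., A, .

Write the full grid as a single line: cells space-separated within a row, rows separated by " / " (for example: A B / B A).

B C D A / D A B C / A D C B / C B A D

At row 2, column 2: row 2 has {B,C,D}; column 2 has {C,D}; the diagonal has {B}; that leaves A.
At row 3, column 3: row 3 has {A,B,D}; column 3 has {A,B,D}; the diagonal has {A,B}; that leaves C.
At row 4, column 2: row 4 has {A,C}; column 2 has {A,C,D}; that leaves B.
At row 4, column 4: row 4 has {A,B,C}; column 4 has {A,B,C}; the diagonal has {A,B,C}; that leaves D.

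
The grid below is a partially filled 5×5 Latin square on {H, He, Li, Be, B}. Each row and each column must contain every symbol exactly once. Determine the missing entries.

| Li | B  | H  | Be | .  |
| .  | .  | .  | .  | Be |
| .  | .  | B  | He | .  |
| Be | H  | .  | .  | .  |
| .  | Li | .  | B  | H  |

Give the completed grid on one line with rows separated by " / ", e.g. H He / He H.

Li B H Be He / B He Li H Be / H Be B He Li / Be H He Li B / He Li Be B H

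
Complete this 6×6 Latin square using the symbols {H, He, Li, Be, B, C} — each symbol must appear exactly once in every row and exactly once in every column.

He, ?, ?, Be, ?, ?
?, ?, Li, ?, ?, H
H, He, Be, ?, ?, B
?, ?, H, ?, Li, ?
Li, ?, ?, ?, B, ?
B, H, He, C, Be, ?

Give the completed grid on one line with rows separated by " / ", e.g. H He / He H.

(r3,c4) = Li
(r3,c5) = C
(r5,c3) = C
(r6,c6) = Li
(r1,c3) = B
(r1,c5) = H
(r1,c6) = C
(r2,c5) = He
(r5,c2) = Be
(r5,c6) = He
(r1,c2) = Li
(r2,c4) = B
(r4,c4) = He
(r4,c6) = Be
(r5,c4) = H
(r2,c2) = C
(r4,c1) = C
(r4,c2) = B
(r2,c1) = Be

He Li B Be H C / Be C Li B He H / H He Be Li C B / C B H He Li Be / Li Be C H B He / B H He C Be Li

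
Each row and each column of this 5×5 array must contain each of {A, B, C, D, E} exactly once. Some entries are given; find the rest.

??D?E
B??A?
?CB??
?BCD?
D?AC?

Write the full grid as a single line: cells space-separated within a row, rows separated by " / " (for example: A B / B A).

C A D B E / B D E A C / A C B E D / E B C D A / D E A C B

At row 1, column 2: row 1 has {D,E}; column 2 has {B,C}; that leaves A.
At row 1, column 4: row 1 has {A,D,E}; column 4 has {A,C,D}; that leaves B.
At row 2, column 3: row 2 has {A,B}; column 3 has {A,B,C,D}; that leaves E.
At row 3, column 4: row 3 has {B,C}; column 4 has {A,B,C,D}; that leaves E.
At row 4, column 5: row 4 has {B,C,D}; column 5 has {E}; that leaves A.
At row 5, column 2: row 5 has {A,C,D}; column 2 has {A,B,C}; that leaves E.
At row 5, column 5: row 5 has {A,C,D,E}; column 5 has {A,E}; that leaves B.
At row 1, column 1: row 1 has {A,B,D,E}; column 1 has {B,D}; that leaves C.
At row 2, column 2: row 2 has {A,B,E}; column 2 has {A,B,C,E}; that leaves D.
At row 2, column 5: row 2 has {A,B,D,E}; column 5 has {A,B,E}; that leaves C.
At row 3, column 1: row 3 has {B,C,E}; column 1 has {B,C,D}; that leaves A.
At row 3, column 5: row 3 has {A,B,C,E}; column 5 has {A,B,C,E}; that leaves D.
At row 4, column 1: row 4 has {A,B,C,D}; column 1 has {A,B,C,D}; that leaves E.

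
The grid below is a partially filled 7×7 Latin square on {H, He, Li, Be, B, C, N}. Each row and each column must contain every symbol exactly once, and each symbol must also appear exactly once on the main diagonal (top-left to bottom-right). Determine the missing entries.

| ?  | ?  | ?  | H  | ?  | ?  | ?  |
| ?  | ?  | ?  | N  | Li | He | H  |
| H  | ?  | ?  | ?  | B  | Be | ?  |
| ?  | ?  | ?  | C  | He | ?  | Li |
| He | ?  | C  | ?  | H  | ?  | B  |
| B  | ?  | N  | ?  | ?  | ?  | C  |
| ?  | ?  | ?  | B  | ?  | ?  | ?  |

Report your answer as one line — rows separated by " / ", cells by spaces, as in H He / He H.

N Be Li H C B He / C B Be N Li He H / H C He Li B Be N / Be N B C He H Li / He Li C Be H N B / B H N He Be Li C / Li He H B N C Be

(r6,c5) = Be
(r6,c6) = Li
(r3,c3) = He
(r3,c4) = Li
(r3,c7) = N
(r5,c4) = Be
(r5,c6) = N
(r6,c4) = He
(r7,c7) = Be
(r1,c1) = N
(r1,c5) = C
(r1,c6) = B
(r1,c7) = He
(r2,c2) = B
(r2,c3) = Be
(r3,c2) = C
(r4,c1) = Be
(r4,c6) = H
(r5,c2) = Li
(r6,c2) = H
(r7,c5) = N
(r7,c6) = C
(r1,c2) = Be
(r1,c3) = Li
(r2,c1) = C
(r4,c2) = N
(r4,c3) = B
(r7,c1) = Li
(r7,c2) = He
(r7,c3) = H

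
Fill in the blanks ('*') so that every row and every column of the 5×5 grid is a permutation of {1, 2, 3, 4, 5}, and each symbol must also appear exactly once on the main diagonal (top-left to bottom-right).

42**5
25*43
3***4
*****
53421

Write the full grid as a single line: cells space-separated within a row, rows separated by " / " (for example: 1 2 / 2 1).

4 2 3 1 5 / 2 5 1 4 3 / 3 1 2 5 4 / 1 4 5 3 2 / 5 3 4 2 1

(r2,c3): row 2 has {2,3,4,5}; column 3 has {4}, so it must be 1.
(r3,c2): row 3 has {3,4}; column 2 has {2,3,5}, so it must be 1.
(r3,c3): row 3 has {1,3,4}; column 3 has {1,4}; the diagonal has {1,4,5}, so it must be 2.
(r3,c4): row 3 has {1,2,3,4}; column 4 has {2,4}, so it must be 5.
(r4,c1): row 4 is empty so far; column 1 has {2,3,4,5}, so it must be 1.
(r4,c2): row 4 has {1}; column 2 has {1,2,3,5}, so it must be 4.
(r4,c4): row 4 has {1,4}; column 4 has {2,4,5}; the diagonal has {1,2,4,5}, so it must be 3.
(r4,c5): row 4 has {1,3,4}; column 5 has {1,3,4,5}, so it must be 2.
(r1,c3): row 1 has {2,4,5}; column 3 has {1,2,4}, so it must be 3.
(r1,c4): row 1 has {2,3,4,5}; column 4 has {2,3,4,5}, so it must be 1.
(r4,c3): row 4 has {1,2,3,4}; column 3 has {1,2,3,4}, so it must be 5.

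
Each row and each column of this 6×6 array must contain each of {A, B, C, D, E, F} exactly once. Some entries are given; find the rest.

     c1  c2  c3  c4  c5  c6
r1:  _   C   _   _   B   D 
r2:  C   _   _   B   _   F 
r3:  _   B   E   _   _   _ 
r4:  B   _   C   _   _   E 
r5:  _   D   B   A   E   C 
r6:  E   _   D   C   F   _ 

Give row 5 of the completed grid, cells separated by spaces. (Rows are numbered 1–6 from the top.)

F D B A E C

row 2 has {B,C,F}; column 3 has {B,C,D,E} — only A is left for (r2,c3).
row 2 has {A,B,C,F}; column 5 has {B,E,F} — only D is left for (r2,c5).
row 3 has {B,E}; column 6 has {C,D,E,F} — only A is left for (r3,c6).
row 4 has {B,C,E}; column 5 has {B,D,E,F} — only A is left for (r4,c5).
row 5 has {A,B,C,D,E}; column 1 has {B,C,E} — only F is left for (r5,c1).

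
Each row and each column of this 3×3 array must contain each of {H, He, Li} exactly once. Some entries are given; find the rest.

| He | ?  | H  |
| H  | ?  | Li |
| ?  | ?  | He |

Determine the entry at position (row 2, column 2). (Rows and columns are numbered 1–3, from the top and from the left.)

He

(r1,c2): row 1 has {H,He}; column 2 is empty so far, so it must be Li.
(r2,c2): row 2 has {H,Li}; column 2 has {Li}, so it must be He.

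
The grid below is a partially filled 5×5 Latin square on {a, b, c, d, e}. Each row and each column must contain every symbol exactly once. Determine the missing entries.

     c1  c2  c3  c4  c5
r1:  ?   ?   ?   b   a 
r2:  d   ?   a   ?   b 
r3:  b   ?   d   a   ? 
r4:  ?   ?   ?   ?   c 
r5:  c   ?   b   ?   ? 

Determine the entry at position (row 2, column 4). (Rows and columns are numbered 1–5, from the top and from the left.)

c

At row 1, column 1: row 1 has {a,b}; column 1 has {b,c,d}; that leaves e.
At row 1, column 3: row 1 has {a,b,e}; column 3 has {a,b,d}; that leaves c.
At row 3, column 5: row 3 has {a,b,d}; column 5 has {a,b,c}; that leaves e.
At row 4, column 1: row 4 has {c}; column 1 has {b,c,d,e}; that leaves a.
At row 4, column 3: row 4 has {a,c}; column 3 has {a,b,c,d}; that leaves e.
At row 4, column 4: row 4 has {a,c,e}; column 4 has {a,b}; that leaves d.
At row 5, column 4: row 5 has {b,c}; column 4 has {a,b,d}; that leaves e.
At row 5, column 5: row 5 has {b,c,e}; column 5 has {a,b,c,e}; that leaves d.
At row 1, column 2: row 1 has {a,b,c,e}; column 2 is empty so far; that leaves d.
At row 2, column 4: row 2 has {a,b,d}; column 4 has {a,b,d,e}; that leaves c.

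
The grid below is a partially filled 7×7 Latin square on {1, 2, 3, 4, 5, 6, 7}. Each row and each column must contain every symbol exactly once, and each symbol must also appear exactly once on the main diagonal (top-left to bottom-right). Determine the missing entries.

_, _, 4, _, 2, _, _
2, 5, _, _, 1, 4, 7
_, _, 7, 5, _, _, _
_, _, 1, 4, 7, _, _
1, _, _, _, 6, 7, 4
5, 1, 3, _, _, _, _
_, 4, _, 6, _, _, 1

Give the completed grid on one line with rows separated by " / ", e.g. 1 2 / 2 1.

3 7 4 1 2 6 5 / 2 5 6 3 1 4 7 / 4 6 7 5 3 1 2 / 6 2 1 4 7 5 3 / 1 3 5 2 6 7 4 / 5 1 3 7 4 2 6 / 7 4 2 6 5 3 1

(r1,c1): row 1 has {2,4}; column 1 has {1,2,5}; the diagonal has {1,4,5,6,7}, so it must be 3.
(r2,c3): row 2 has {1,2,4,5,7}; column 3 has {1,3,4,7}, so it must be 6.
(r2,c4): row 2 has {1,2,4,5,6,7}; column 4 has {4,5,6}, so it must be 3.
(r4,c1): row 4 has {1,4,7}; column 1 has {1,2,3,5}, so it must be 6.
(r5,c4): row 5 has {1,4,6,7}; column 4 has {3,4,5,6}, so it must be 2.
(r6,c4): row 6 has {1,3,5}; column 4 has {2,3,4,5,6}, so it must be 7.
(r6,c5): row 6 has {1,3,5,7}; column 5 has {1,2,6,7}, so it must be 4.
(r6,c6): row 6 has {1,3,4,5,7}; column 6 has {4,7}; the diagonal has {1,3,4,5,6,7}, so it must be 2.
(r6,c7): row 6 has {1,2,3,4,5,7}; column 7 has {1,4,7}, so it must be 6.
(r7,c1): row 7 has {1,4,6}; column 1 has {1,2,3,5,6}, so it must be 7.
(r1,c4): row 1 has {2,3,4}; column 4 has {2,3,4,5,6,7}, so it must be 1.
(r1,c7): row 1 has {1,2,3,4}; column 7 has {1,4,6,7}, so it must be 5.
(r3,c1): row 3 has {5,7}; column 1 has {1,2,3,5,6,7}, so it must be 4.
(r3,c5): row 3 has {4,5,7}; column 5 has {1,2,4,6,7}, so it must be 3.
(r3,c7): row 3 has {3,4,5,7}; column 7 has {1,4,5,6,7}, so it must be 2.
(r4,c7): row 4 has {1,4,6,7}; column 7 has {1,2,4,5,6,7}, so it must be 3.
(r5,c2): row 5 has {1,2,4,6,7}; column 2 has {1,4,5}, so it must be 3.
(r5,c3): row 5 has {1,2,3,4,6,7}; column 3 has {1,3,4,6,7}, so it must be 5.
(r7,c3): row 7 has {1,4,6,7}; column 3 has {1,3,4,5,6,7}, so it must be 2.
(r7,c5): row 7 has {1,2,4,6,7}; column 5 has {1,2,3,4,6,7}, so it must be 5.
(r7,c6): row 7 has {1,2,4,5,6,7}; column 6 has {2,4,7}, so it must be 3.
(r1,c6): row 1 has {1,2,3,4,5}; column 6 has {2,3,4,7}, so it must be 6.
(r3,c2): row 3 has {2,3,4,5,7}; column 2 has {1,3,4,5}, so it must be 6.
(r3,c6): row 3 has {2,3,4,5,6,7}; column 6 has {2,3,4,6,7}, so it must be 1.
(r4,c2): row 4 has {1,3,4,6,7}; column 2 has {1,3,4,5,6}, so it must be 2.
(r4,c6): row 4 has {1,2,3,4,6,7}; column 6 has {1,2,3,4,6,7}, so it must be 5.
(r1,c2): row 1 has {1,2,3,4,5,6}; column 2 has {1,2,3,4,5,6}, so it must be 7.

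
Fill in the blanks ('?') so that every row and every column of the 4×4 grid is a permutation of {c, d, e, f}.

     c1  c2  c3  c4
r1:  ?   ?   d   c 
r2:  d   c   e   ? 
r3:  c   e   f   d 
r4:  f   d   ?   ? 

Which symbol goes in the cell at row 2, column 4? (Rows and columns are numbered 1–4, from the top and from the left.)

f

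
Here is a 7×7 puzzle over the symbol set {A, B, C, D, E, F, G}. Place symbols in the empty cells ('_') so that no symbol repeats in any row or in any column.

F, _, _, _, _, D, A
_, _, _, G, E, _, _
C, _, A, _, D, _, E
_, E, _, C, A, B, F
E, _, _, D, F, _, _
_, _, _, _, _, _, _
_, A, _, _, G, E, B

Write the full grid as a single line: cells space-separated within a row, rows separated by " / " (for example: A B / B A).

F C G E B D A / A B F G E C D / C F A B D G E / G E D C A B F / E G B D F A C / B D E A C F G / D A C F G E B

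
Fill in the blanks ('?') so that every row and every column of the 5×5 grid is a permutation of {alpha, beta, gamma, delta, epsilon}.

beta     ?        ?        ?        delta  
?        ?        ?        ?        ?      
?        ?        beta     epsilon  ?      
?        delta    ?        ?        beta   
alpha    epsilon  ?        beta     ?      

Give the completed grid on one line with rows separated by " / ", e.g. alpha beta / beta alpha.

beta alpha epsilon gamma delta / gamma beta alpha delta epsilon / delta gamma beta epsilon alpha / epsilon delta gamma alpha beta / alpha epsilon delta beta gamma

(r5,c5) = gamma
(r3,c5) = alpha
(r5,c3) = delta
(r2,c5) = epsilon
(r3,c2) = gamma
(r1,c2) = alpha
(r1,c4) = gamma
(r2,c2) = beta
(r3,c1) = delta
(r4,c4) = alpha
(r1,c3) = epsilon
(r2,c1) = gamma
(r2,c3) = alpha
(r2,c4) = delta
(r4,c1) = epsilon
(r4,c3) = gamma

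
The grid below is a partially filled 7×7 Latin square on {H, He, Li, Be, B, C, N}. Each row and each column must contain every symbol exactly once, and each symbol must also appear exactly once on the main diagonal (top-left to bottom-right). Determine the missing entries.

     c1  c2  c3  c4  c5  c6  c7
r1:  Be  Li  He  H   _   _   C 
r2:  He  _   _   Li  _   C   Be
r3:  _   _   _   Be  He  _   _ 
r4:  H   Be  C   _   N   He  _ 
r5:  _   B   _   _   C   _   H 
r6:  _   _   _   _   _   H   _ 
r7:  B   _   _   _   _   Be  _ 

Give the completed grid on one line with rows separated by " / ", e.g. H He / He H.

Be Li He H B N C / He N B Li H C Be / C H Li Be He B N / H Be C B N He Li / N B Be He C Li H / Li He N C Be H B / B C H N Li Be He

(r1,c5) = B
(r1,c6) = N
(r2,c2) = N
(r2,c5) = H
(r4,c4) = B
(r4,c7) = Li
(r5,c6) = Li
(r7,c5) = Li
(r7,c7) = He
(r2,c3) = B
(r3,c3) = Li
(r3,c6) = B
(r3,c7) = N
(r5,c1) = N
(r5,c3) = Be
(r5,c4) = He
(r6,c3) = N
(r6,c4) = C
(r6,c5) = Be
(r6,c7) = B
(r7,c3) = H
(r7,c4) = N
(r3,c1) = C
(r3,c2) = H
(r6,c1) = Li
(r6,c2) = He
(r7,c2) = C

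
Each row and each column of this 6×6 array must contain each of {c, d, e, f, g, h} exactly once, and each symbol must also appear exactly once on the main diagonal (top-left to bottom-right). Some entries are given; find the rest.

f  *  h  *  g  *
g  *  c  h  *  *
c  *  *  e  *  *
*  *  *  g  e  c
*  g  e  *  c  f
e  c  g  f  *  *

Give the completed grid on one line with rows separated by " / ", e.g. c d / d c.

f d h c g e / g e c h f d / c f d e h g / d h f g e c / h g e d c f / e c g f d h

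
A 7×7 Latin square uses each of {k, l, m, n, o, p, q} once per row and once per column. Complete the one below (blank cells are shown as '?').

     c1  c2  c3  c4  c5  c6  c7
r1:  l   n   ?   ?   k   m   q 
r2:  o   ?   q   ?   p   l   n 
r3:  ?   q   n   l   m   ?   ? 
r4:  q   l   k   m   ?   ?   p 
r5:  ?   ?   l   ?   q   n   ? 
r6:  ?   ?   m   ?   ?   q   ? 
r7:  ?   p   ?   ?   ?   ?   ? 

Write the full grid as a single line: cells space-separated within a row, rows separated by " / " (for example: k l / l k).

(r2,c4) = k
(r4,c6) = o
(r7,c3) = o
(r7,c6) = k
(r1,c3) = p
(r1,c4) = o
(r2,c2) = m
(r3,c6) = p
(r4,c5) = n
(r5,c4) = p
(r6,c4) = n
(r7,c4) = q
(r7,c5) = l
(r7,c7) = m
(r3,c1) = k
(r3,c7) = o
(r5,c1) = m
(r5,c7) = k
(r6,c1) = p
(r6,c5) = o
(r6,c7) = l
(r7,c1) = n
(r5,c2) = o
(r6,c2) = k

l n p o k m q / o m q k p l n / k q n l m p o / q l k m n o p / m o l p q n k / p k m n o q l / n p o q l k m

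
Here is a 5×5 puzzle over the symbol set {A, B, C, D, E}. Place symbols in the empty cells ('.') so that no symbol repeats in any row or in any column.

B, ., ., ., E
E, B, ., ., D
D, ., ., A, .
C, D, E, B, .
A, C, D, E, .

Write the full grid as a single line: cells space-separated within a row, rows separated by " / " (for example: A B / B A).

B A C D E / E B A C D / D E B A C / C D E B A / A C D E B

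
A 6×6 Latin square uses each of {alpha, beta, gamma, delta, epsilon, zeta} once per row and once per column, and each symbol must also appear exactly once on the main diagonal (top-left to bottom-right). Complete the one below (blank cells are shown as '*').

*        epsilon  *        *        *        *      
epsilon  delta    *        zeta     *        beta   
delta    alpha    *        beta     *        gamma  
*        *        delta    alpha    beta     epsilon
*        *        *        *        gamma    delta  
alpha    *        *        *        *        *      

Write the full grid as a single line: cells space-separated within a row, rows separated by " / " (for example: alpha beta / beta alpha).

beta epsilon zeta gamma delta alpha / epsilon delta gamma zeta alpha beta / delta alpha epsilon beta zeta gamma / gamma zeta delta alpha beta epsilon / zeta beta alpha epsilon gamma delta / alpha gamma beta delta epsilon zeta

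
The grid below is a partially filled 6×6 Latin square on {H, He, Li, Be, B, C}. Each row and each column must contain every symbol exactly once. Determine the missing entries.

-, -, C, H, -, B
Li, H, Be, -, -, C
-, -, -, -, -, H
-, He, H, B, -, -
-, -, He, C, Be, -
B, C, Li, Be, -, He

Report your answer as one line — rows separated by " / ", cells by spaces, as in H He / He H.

Be Li C H He B / Li H Be He B C / He Be B Li C H / C He H B Li Be / H B He C Be Li / B C Li Be H He

At row 2, column 4: row 2 has {H,Li,Be,C}; column 4 has {H,Be,B,C}; that leaves He.
At row 2, column 5: row 2 has {H,He,Li,Be,C}; column 5 has {Be}; that leaves B.
At row 3, column 3: row 3 has {H}; column 3 has {H,He,Li,Be,C}; that leaves B.
At row 3, column 4: row 3 has {H,B}; column 4 has {H,He,Be,B,C}; that leaves Li.
At row 5, column 1: row 5 has {He,Be,C}; column 1 has {Li,B}; that leaves H.
At row 5, column 6: row 5 has {H,He,Be,C}; column 6 has {H,He,B,C}; that leaves Li.
At row 6, column 5: row 6 has {He,Li,Be,B,C}; column 5 has {Be,B}; that leaves H.
At row 3, column 2: row 3 has {H,Li,B}; column 2 has {H,He,C}; that leaves Be.
At row 4, column 6: row 4 has {H,He,B}; column 6 has {H,He,Li,B,C}; that leaves Be.
At row 5, column 2: row 5 has {H,He,Li,Be,C}; column 2 has {H,He,Be,C}; that leaves B.
At row 1, column 2: row 1 has {H,B,C}; column 2 has {H,He,Be,B,C}; that leaves Li.
At row 1, column 5: row 1 has {H,Li,B,C}; column 5 has {H,Be,B}; that leaves He.
At row 3, column 5: row 3 has {H,Li,Be,B}; column 5 has {H,He,Be,B}; that leaves C.
At row 4, column 1: row 4 has {H,He,Be,B}; column 1 has {H,Li,B}; that leaves C.
At row 4, column 5: row 4 has {H,He,Be,B,C}; column 5 has {H,He,Be,B,C}; that leaves Li.
At row 1, column 1: row 1 has {H,He,Li,B,C}; column 1 has {H,Li,B,C}; that leaves Be.
At row 3, column 1: row 3 has {H,Li,Be,B,C}; column 1 has {H,Li,Be,B,C}; that leaves He.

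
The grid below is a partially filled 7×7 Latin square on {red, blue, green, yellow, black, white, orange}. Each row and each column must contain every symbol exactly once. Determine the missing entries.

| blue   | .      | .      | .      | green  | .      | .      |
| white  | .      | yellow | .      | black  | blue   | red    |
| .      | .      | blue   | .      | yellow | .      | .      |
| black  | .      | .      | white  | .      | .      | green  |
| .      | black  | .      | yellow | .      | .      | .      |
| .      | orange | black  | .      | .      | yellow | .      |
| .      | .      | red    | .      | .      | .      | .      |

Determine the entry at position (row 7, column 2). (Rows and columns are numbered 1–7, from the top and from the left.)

blue

Cell (r2,c2): row 2 has {red,blue,yellow,black,white}; column 2 has {black,orange} → green.
Cell (r2,c4): row 2 has {red,blue,green,yellow,black,white}; column 4 has {yellow,white} → orange.
Cell (r4,c3): row 4 has {green,black,white}; column 3 has {red,blue,yellow,black} → orange.
Cell (r4,c6): row 4 has {green,black,white,orange}; column 6 has {blue,yellow} → red.
Cell (r1,c3): row 1 has {blue,green}; column 3 has {red,blue,yellow,black,orange} → white.
Cell (r4,c5): row 4 has {red,green,black,white,orange}; column 5 has {green,yellow,black} → blue.
Cell (r5,c3): row 5 has {yellow,black}; column 3 has {red,blue,yellow,black,white,orange} → green.
Cell (r4,c2): row 4 has {red,blue,green,black,white,orange}; column 2 has {green,black,orange} → yellow.
Cell (r1,c2): row 1 has {blue,green,white}; column 2 has {green,yellow,black,orange} → red.
Cell (r1,c4): row 1 has {red,blue,green,white}; column 4 has {yellow,white,orange} → black.
Cell (r1,c6): row 1 has {red,blue,green,black,white}; column 6 has {red,blue,yellow} → orange.
Cell (r1,c7): row 1 has {red,blue,green,black,white,orange}; column 7 has {red,green} → yellow.
Cell (r3,c2): row 3 has {blue,yellow}; column 2 has {red,green,yellow,black,orange} → white.
Cell (r5,c6): row 5 has {green,yellow,black}; column 6 has {red,blue,yellow,orange} → white.
Cell (r7,c2): row 7 has {red}; column 2 has {red,green,yellow,black,white,orange} → blue.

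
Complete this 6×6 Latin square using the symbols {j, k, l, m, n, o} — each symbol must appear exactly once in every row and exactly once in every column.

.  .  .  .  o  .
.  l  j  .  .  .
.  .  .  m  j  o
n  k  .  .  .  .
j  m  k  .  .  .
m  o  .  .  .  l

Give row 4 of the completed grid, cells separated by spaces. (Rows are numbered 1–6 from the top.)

(r3,c2): row 3 has {j,m,o}; column 2 has {k,l,m,o}, so it must be n.
(r3,c3): row 3 has {j,m,n,o}; column 3 has {j,k}, so it must be l.
(r5,c6): row 5 has {j,k,m}; column 6 has {l,o}, so it must be n.
(r6,c3): row 6 has {l,m,o}; column 3 has {j,k,l}, so it must be n.
(r6,c5): row 6 has {l,m,n,o}; column 5 has {j,o}, so it must be k.
(r1,c2): row 1 has {o}; column 2 has {k,l,m,n,o}, so it must be j.
(r1,c3): row 1 has {j,o}; column 3 has {j,k,l,n}, so it must be m.
(r1,c6): row 1 has {j,m,o}; column 6 has {l,n,o}, so it must be k.
(r2,c6): row 2 has {j,l}; column 6 has {k,l,n,o}, so it must be m.
(r3,c1): row 3 has {j,l,m,n,o}; column 1 has {j,m,n}, so it must be k.
(r4,c3): row 4 has {k,n}; column 3 has {j,k,l,m,n}, so it must be o.
(r4,c6): row 4 has {k,n,o}; column 6 has {k,l,m,n,o}, so it must be j.
(r5,c5): row 5 has {j,k,m,n}; column 5 has {j,k,o}, so it must be l.
(r6,c4): row 6 has {k,l,m,n,o}; column 4 has {m}, so it must be j.
(r1,c1): row 1 has {j,k,m,o}; column 1 has {j,k,m,n}, so it must be l.
(r1,c4): row 1 has {j,k,l,m,o}; column 4 has {j,m}, so it must be n.
(r2,c1): row 2 has {j,l,m}; column 1 has {j,k,l,m,n}, so it must be o.
(r2,c4): row 2 has {j,l,m,o}; column 4 has {j,m,n}, so it must be k.
(r2,c5): row 2 has {j,k,l,m,o}; column 5 has {j,k,l,o}, so it must be n.
(r4,c4): row 4 has {j,k,n,o}; column 4 has {j,k,m,n}, so it must be l.
(r4,c5): row 4 has {j,k,l,n,o}; column 5 has {j,k,l,n,o}, so it must be m.

n k o l m j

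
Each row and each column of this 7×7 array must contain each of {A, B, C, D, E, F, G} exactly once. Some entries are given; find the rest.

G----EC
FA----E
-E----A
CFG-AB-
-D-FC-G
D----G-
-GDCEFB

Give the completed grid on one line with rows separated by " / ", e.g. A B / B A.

Cell (r1,c2): row 1 has {C,E,G}; column 2 has {A,D,E,F,G} → B.
Cell (r3,c1): row 3 has {A,E}; column 1 has {C,D,F,G} → B.
Cell (r4,c7): row 4 has {A,B,C,F,G}; column 7 has {A,B,C,E,G} → D.
Cell (r5,c6): row 5 has {C,D,F,G}; column 6 has {B,E,F,G} → A.
Cell (r6,c2): row 6 has {D,G}; column 2 has {A,B,D,E,F,G} → C.
Cell (r6,c7): row 6 has {C,D,G}; column 7 has {A,B,C,D,E,G} → F.
Cell (r7,c1): row 7 has {B,C,D,E,F,G}; column 1 has {B,C,D,F,G} → A.
Cell (r4,c4): row 4 has {A,B,C,D,F,G}; column 4 has {C,F} → E.
Cell (r5,c1): row 5 has {A,C,D,F,G}; column 1 has {A,B,C,D,F,G} → E.
Cell (r5,c3): row 5 has {A,C,D,E,F,G}; column 3 has {D,G} → B.
Cell (r6,c5): row 6 has {C,D,F,G}; column 5 has {A,C,E} → B.
Cell (r2,c3): row 2 has {A,E,F}; column 3 has {B,D,G} → C.
Cell (r2,c6): row 2 has {A,C,E,F}; column 6 has {A,B,E,F,G} → D.
Cell (r3,c3): row 3 has {A,B,E}; column 3 has {B,C,D,G} → F.
Cell (r3,c6): row 3 has {A,B,E,F}; column 6 has {A,B,D,E,F,G} → C.
Cell (r6,c4): row 6 has {B,C,D,F,G}; column 4 has {C,E,F} → A.
Cell (r1,c3): row 1 has {B,C,E,G}; column 3 has {B,C,D,F,G} → A.
Cell (r1,c4): row 1 has {A,B,C,E,G}; column 4 has {A,C,E,F} → D.
Cell (r1,c5): row 1 has {A,B,C,D,E,G}; column 5 has {A,B,C,E} → F.
Cell (r2,c5): row 2 has {A,C,D,E,F}; column 5 has {A,B,C,E,F} → G.
Cell (r3,c4): row 3 has {A,B,C,E,F}; column 4 has {A,C,D,E,F} → G.
Cell (r3,c5): row 3 has {A,B,C,E,F,G}; column 5 has {A,B,C,E,F,G} → D.
Cell (r6,c3): row 6 has {A,B,C,D,F,G}; column 3 has {A,B,C,D,F,G} → E.
Cell (r2,c4): row 2 has {A,C,D,E,F,G}; column 4 has {A,C,D,E,F,G} → B.

G B A D F E C / F A C B G D E / B E F G D C A / C F G E A B D / E D B F C A G / D C E A B G F / A G D C E F B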